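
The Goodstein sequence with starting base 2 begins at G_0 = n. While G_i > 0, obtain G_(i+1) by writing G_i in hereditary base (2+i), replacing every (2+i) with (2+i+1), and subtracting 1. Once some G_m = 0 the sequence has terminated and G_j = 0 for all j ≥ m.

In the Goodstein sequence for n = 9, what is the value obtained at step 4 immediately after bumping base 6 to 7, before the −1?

2471827

[0] 9 ≡ 2^(2 + 1) + 1 (base 2). Lift 3: 82. −1: 81.
[1] 81 ≡ 3^(3 + 1) (base 3). Lift 4: 1024. −1: 1023.
[2] 1023 ≡ 3·4^4 + 3·4^3 + 3·4^2 + 3·4 + 3 (base 4). Lift 5: 9843. −1: 9842.
[3] 9842 ≡ 3·5^5 + 3·5^3 + 3·5^2 + 3·5 + 2 (base 5). Lift 6: 140744. −1: 140743.
[4] 140743 ≡ 3·6^6 + 3·6^3 + 3·6^2 + 3·6 + 1 (base 6). Lift 7: 2471827. −1: 2471826.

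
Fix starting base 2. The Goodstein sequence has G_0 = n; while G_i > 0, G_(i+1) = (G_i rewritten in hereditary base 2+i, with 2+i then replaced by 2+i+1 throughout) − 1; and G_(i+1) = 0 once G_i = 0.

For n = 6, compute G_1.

G_0 = 6. HB_2(6) = 2^2 + 2. Bump = 30. G_1 = 29.
G_1 = 29. HB_3(29) = 3^3 + 2. Bump = 258. G_2 = 257.

29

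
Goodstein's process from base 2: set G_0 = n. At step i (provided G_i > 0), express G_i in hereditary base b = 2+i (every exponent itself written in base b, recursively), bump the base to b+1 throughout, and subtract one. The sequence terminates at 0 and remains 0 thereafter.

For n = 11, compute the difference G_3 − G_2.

G_0 = 11. HB_2(11) = 2^(2 + 1) + 2 + 1. Bump = 85. G_1 = 84.
G_1 = 84. HB_3(84) = 3^(3 + 1) + 3. Bump = 1028. G_2 = 1027.
G_2 = 1027. HB_4(1027) = 4^(4 + 1) + 3. Bump = 15628. G_3 = 15627.

14600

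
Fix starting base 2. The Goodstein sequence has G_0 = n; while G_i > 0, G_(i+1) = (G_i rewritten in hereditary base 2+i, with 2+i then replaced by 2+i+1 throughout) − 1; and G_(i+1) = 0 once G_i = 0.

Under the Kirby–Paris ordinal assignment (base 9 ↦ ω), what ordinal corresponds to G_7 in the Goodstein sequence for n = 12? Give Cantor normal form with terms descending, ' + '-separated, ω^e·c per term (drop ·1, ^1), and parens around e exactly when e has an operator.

base 2: 12 = 2^(2 + 1) + 2^2; at 3: 3^(3 + 1) + 3^3 = 108; next = 107
base 3: 107 = 3^(3 + 1) + 2·3^2 + 2·3 + 2; at 4: 4^(4 + 1) + 2·4^2 + 2·4 + 2 = 1066; next = 1065
base 4: 1065 = 4^(4 + 1) + 2·4^2 + 2·4 + 1; at 5: 5^(5 + 1) + 2·5^2 + 2·5 + 1 = 15686; next = 15685
base 5: 15685 = 5^(5 + 1) + 2·5^2 + 2·5; at 6: 6^(6 + 1) + 2·6^2 + 2·6 = 280020; next = 280019
base 6: 280019 = 6^(6 + 1) + 2·6^2 + 6 + 5; at 7: 7^(7 + 1) + 2·7^2 + 7 + 5 = 5764911; next = 5764910
base 7: 5764910 = 7^(7 + 1) + 2·7^2 + 7 + 4; at 8: 8^(8 + 1) + 2·8^2 + 8 + 4 = 134217868; next = 134217867
base 8: 134217867 = 8^(8 + 1) + 2·8^2 + 8 + 3; at 9: 9^(9 + 1) + 2·9^2 + 9 + 3 = 3486784575; next = 3486784574

ω^(ω + 1) + ω^2·2 + ω + 2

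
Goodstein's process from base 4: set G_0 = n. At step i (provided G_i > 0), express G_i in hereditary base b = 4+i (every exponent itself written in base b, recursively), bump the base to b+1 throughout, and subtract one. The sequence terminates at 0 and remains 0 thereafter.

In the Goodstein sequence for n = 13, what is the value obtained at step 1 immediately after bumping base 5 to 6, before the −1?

18

[0] 13 ≡ 3·4 + 1 (base 4). Lift 5: 16. −1: 15.
[1] 15 ≡ 3·5 (base 5). Lift 6: 18. −1: 17.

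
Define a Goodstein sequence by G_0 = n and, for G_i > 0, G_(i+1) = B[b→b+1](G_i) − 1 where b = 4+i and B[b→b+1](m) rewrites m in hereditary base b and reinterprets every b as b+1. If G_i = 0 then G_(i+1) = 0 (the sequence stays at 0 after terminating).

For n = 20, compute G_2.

39

20 —HB4→ 4^2 + 4 —bump→ 5^2 + 5 = 30 —(−1)→ 29
29 —HB5→ 5^2 + 4 —bump→ 6^2 + 4 = 40 —(−1)→ 39
39 —HB6→ 6^2 + 3 —bump→ 7^2 + 3 = 52 —(−1)→ 51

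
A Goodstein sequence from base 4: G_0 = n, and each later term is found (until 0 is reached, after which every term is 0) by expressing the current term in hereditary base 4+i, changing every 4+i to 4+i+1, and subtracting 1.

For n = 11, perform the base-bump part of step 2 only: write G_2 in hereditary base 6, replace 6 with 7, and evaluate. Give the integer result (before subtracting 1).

15

[0] 11 ≡ 2·4 + 3 (base 4). Lift 5: 13. −1: 12.
[1] 12 ≡ 2·5 + 2 (base 5). Lift 6: 14. −1: 13.
[2] 13 ≡ 2·6 + 1 (base 6). Lift 7: 15. −1: 14.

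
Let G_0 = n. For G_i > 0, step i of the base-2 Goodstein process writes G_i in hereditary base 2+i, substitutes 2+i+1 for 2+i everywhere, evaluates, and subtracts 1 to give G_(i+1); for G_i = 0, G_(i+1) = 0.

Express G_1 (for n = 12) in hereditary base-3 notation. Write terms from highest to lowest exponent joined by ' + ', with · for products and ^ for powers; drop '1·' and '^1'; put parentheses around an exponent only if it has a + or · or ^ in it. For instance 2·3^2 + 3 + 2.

i=0: 12 = 2^(2 + 1) + 2^2 (b=2); 2→3: 3^(3 + 1) + 3^3 = 108; 108−1 = 107
i=1: 107 = 3^(3 + 1) + 2·3^2 + 2·3 + 2 (b=3); 3→4: 4^(4 + 1) + 2·4^2 + 2·4 + 2 = 1066; 1066−1 = 1065

3^(3 + 1) + 2·3^2 + 2·3 + 2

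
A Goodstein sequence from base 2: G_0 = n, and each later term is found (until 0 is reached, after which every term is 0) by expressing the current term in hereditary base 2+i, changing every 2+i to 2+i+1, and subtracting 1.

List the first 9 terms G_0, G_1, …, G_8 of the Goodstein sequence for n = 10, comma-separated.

10, 83, 1025, 15625, 279935, 4215754, 84073323, 1937434592, 50000555551

(0) 10|_2 = 2^(2 + 1) + 2 ↦ 3^(3 + 1) + 3|_3 = 84 ⇒ 83
(1) 83|_3 = 3^(3 + 1) + 2 ↦ 4^(4 + 1) + 2|_4 = 1026 ⇒ 1025
(2) 1025|_4 = 4^(4 + 1) + 1 ↦ 5^(5 + 1) + 1|_5 = 15626 ⇒ 15625
(3) 15625|_5 = 5^(5 + 1) ↦ 6^(6 + 1)|_6 = 279936 ⇒ 279935
(4) 279935|_6 = 5·6^6 + 5·6^5 + 5·6^4 + 5·6^3 + 5·6^2 + 5·6 + 5 ↦ 5·7^7 + 5·7^5 + 5·7^4 + 5·7^3 + 5·7^2 + 5·7 + 5|_7 = 4215755 ⇒ 4215754
(5) 4215754|_7 = 5·7^7 + 5·7^5 + 5·7^4 + 5·7^3 + 5·7^2 + 5·7 + 4 ↦ 5·8^8 + 5·8^5 + 5·8^4 + 5·8^3 + 5·8^2 + 5·8 + 4|_8 = 84073324 ⇒ 84073323
(6) 84073323|_8 = 5·8^8 + 5·8^5 + 5·8^4 + 5·8^3 + 5·8^2 + 5·8 + 3 ↦ 5·9^9 + 5·9^5 + 5·9^4 + 5·9^3 + 5·9^2 + 5·9 + 3|_9 = 1937434593 ⇒ 1937434592
(7) 1937434592|_9 = 5·9^9 + 5·9^5 + 5·9^4 + 5·9^3 + 5·9^2 + 5·9 + 2 ↦ 5·10^10 + 5·10^5 + 5·10^4 + 5·10^3 + 5·10^2 + 5·10 + 2|_10 = 50000555552 ⇒ 50000555551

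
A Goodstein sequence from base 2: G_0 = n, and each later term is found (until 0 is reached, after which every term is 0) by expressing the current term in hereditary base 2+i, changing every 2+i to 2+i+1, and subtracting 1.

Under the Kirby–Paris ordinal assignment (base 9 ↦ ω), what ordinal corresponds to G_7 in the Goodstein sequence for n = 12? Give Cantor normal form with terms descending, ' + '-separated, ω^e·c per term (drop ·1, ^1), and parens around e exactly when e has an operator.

(0) 12|_2 = 2^(2 + 1) + 2^2 ↦ 3^(3 + 1) + 3^3|_3 = 108 ⇒ 107
(1) 107|_3 = 3^(3 + 1) + 2·3^2 + 2·3 + 2 ↦ 4^(4 + 1) + 2·4^2 + 2·4 + 2|_4 = 1066 ⇒ 1065
(2) 1065|_4 = 4^(4 + 1) + 2·4^2 + 2·4 + 1 ↦ 5^(5 + 1) + 2·5^2 + 2·5 + 1|_5 = 15686 ⇒ 15685
(3) 15685|_5 = 5^(5 + 1) + 2·5^2 + 2·5 ↦ 6^(6 + 1) + 2·6^2 + 2·6|_6 = 280020 ⇒ 280019
(4) 280019|_6 = 6^(6 + 1) + 2·6^2 + 6 + 5 ↦ 7^(7 + 1) + 2·7^2 + 7 + 5|_7 = 5764911 ⇒ 5764910
(5) 5764910|_7 = 7^(7 + 1) + 2·7^2 + 7 + 4 ↦ 8^(8 + 1) + 2·8^2 + 8 + 4|_8 = 134217868 ⇒ 134217867
(6) 134217867|_8 = 8^(8 + 1) + 2·8^2 + 8 + 3 ↦ 9^(9 + 1) + 2·9^2 + 9 + 3|_9 = 3486784575 ⇒ 3486784574
(7) 3486784574|_9 = 9^(9 + 1) + 2·9^2 + 9 + 2 ↦ 10^(10 + 1) + 2·10^2 + 10 + 2|_10 = 100000000212 ⇒ 100000000211

ω^(ω + 1) + ω^2·2 + ω + 2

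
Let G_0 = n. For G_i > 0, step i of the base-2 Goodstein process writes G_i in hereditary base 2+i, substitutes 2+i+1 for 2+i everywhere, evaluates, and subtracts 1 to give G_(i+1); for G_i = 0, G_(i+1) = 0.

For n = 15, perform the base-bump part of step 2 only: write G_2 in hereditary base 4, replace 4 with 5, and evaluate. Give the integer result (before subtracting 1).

18753

(0) 15|_2 = 2^(2 + 1) + 2^2 + 2 + 1 ↦ 3^(3 + 1) + 3^3 + 3 + 1|_3 = 112 ⇒ 111
(1) 111|_3 = 3^(3 + 1) + 3^3 + 3 ↦ 4^(4 + 1) + 4^4 + 4|_4 = 1284 ⇒ 1283
(2) 1283|_4 = 4^(4 + 1) + 4^4 + 3 ↦ 5^(5 + 1) + 5^5 + 3|_5 = 18753 ⇒ 18752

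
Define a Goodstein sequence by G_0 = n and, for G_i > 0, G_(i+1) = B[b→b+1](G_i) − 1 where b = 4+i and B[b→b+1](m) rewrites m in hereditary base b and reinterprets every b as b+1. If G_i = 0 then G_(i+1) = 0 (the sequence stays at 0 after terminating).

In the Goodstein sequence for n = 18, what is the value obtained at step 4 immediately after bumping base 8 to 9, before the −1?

59

base 4: 18 = 4^2 + 2; at 5: 5^2 + 2 = 27; next = 26
base 5: 26 = 5^2 + 1; at 6: 6^2 + 1 = 37; next = 36
base 6: 36 = 6^2; at 7: 7^2 = 49; next = 48
base 7: 48 = 6·7 + 6; at 8: 6·8 + 6 = 54; next = 53
base 8: 53 = 6·8 + 5; at 9: 6·9 + 5 = 59; next = 58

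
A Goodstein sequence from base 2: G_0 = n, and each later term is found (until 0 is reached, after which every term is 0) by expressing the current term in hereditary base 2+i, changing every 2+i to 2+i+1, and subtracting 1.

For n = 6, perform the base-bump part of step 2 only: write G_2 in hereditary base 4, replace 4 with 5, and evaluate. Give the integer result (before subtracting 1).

G_0=6  [base 2] 2^2 + 2  →[2↦3]→  3^3 + 3 = 30  −1 ⇒ G_1=29
G_1=29  [base 3] 3^3 + 2  →[3↦4]→  4^4 + 2 = 258  −1 ⇒ G_2=257
G_2=257  [base 4] 4^4 + 1  →[4↦5]→  5^5 + 1 = 3126  −1 ⇒ G_3=3125

3126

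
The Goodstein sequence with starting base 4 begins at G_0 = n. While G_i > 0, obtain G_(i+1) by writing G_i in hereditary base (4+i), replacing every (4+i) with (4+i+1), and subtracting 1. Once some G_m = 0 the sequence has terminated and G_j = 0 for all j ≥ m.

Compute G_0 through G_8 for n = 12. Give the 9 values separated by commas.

12, 14, 15, 16, 17, 18, 19, 19, 19

base 4: 12 = 3·4; at 5: 3·5 = 15; next = 14
base 5: 14 = 2·5 + 4; at 6: 2·6 + 4 = 16; next = 15
base 6: 15 = 2·6 + 3; at 7: 2·7 + 3 = 17; next = 16
base 7: 16 = 2·7 + 2; at 8: 2·8 + 2 = 18; next = 17
base 8: 17 = 2·8 + 1; at 9: 2·9 + 1 = 19; next = 18
base 9: 18 = 2·9; at 10: 2·10 = 20; next = 19
base 10: 19 = 10 + 9; at 11: 11 + 9 = 20; next = 19
base 11: 19 = 11 + 8; at 12: 12 + 8 = 20; next = 19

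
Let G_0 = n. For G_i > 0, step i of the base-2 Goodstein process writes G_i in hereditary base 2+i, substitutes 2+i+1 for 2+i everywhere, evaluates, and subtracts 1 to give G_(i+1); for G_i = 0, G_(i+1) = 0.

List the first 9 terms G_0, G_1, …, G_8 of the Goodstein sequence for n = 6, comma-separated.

6 —HB2→ 2^2 + 2 —bump→ 3^3 + 3 = 30 —(−1)→ 29
29 —HB3→ 3^3 + 2 —bump→ 4^4 + 2 = 258 —(−1)→ 257
257 —HB4→ 4^4 + 1 —bump→ 5^5 + 1 = 3126 —(−1)→ 3125
3125 —HB5→ 5^5 —bump→ 6^6 = 46656 —(−1)→ 46655
46655 —HB6→ 5·6^5 + 5·6^4 + 5·6^3 + 5·6^2 + 5·6 + 5 —bump→ 5·7^5 + 5·7^4 + 5·7^3 + 5·7^2 + 5·7 + 5 = 98040 —(−1)→ 98039
98039 —HB7→ 5·7^5 + 5·7^4 + 5·7^3 + 5·7^2 + 5·7 + 4 —bump→ 5·8^5 + 5·8^4 + 5·8^3 + 5·8^2 + 5·8 + 4 = 187244 —(−1)→ 187243
187243 —HB8→ 5·8^5 + 5·8^4 + 5·8^3 + 5·8^2 + 5·8 + 3 —bump→ 5·9^5 + 5·9^4 + 5·9^3 + 5·9^2 + 5·9 + 3 = 332148 —(−1)→ 332147
332147 —HB9→ 5·9^5 + 5·9^4 + 5·9^3 + 5·9^2 + 5·9 + 2 —bump→ 5·10^5 + 5·10^4 + 5·10^3 + 5·10^2 + 5·10 + 2 = 555552 —(−1)→ 555551

6, 29, 257, 3125, 46655, 98039, 187243, 332147, 555551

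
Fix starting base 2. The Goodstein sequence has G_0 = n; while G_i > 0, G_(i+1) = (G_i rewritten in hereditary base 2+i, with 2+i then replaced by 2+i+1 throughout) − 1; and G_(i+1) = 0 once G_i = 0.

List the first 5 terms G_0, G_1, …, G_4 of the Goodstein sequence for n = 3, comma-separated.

3, 3, 3, 2, 1

i=0: 3 = 2 + 1 (b=2); 2→3: 3 + 1 = 4; 4−1 = 3
i=1: 3 = 3 (b=3); 3→4: 4 = 4; 4−1 = 3
i=2: 3 = 3 (b=4); 4→5: 3 = 3; 3−1 = 2
i=3: 2 = 2 (b=5); 5→6: 2 = 2; 2−1 = 1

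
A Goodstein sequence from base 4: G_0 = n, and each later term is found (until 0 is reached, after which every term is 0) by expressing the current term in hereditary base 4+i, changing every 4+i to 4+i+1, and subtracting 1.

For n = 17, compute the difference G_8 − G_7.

4

i=0: 17 = 4^2 + 1 (b=4); 4→5: 5^2 + 1 = 26; 26−1 = 25
i=1: 25 = 5^2 (b=5); 5→6: 6^2 = 36; 36−1 = 35
i=2: 35 = 5·6 + 5 (b=6); 6→7: 5·7 + 5 = 40; 40−1 = 39
i=3: 39 = 5·7 + 4 (b=7); 7→8: 5·8 + 4 = 44; 44−1 = 43
i=4: 43 = 5·8 + 3 (b=8); 8→9: 5·9 + 3 = 48; 48−1 = 47
i=5: 47 = 5·9 + 2 (b=9); 9→10: 5·10 + 2 = 52; 52−1 = 51
i=6: 51 = 5·10 + 1 (b=10); 10→11: 5·11 + 1 = 56; 56−1 = 55
i=7: 55 = 5·11 (b=11); 11→12: 5·12 = 60; 60−1 = 59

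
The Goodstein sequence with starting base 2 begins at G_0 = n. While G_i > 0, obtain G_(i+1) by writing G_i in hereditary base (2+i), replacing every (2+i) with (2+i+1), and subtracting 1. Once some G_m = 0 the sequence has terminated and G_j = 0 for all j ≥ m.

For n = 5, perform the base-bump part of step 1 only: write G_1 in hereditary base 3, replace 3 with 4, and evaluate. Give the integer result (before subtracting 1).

i=0: 5 = 2^2 + 1 (b=2); 2→3: 3^3 + 1 = 28; 28−1 = 27
i=1: 27 = 3^3 (b=3); 3→4: 4^4 = 256; 256−1 = 255

256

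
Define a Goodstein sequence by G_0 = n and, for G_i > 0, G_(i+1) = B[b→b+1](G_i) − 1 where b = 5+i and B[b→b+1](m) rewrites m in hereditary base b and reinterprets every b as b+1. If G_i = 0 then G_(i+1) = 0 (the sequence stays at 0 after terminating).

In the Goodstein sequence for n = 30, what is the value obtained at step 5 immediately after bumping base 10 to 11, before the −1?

base 5: 30 = 5^2 + 5; at 6: 6^2 + 6 = 42; next = 41
base 6: 41 = 6^2 + 5; at 7: 7^2 + 5 = 54; next = 53
base 7: 53 = 7^2 + 4; at 8: 8^2 + 4 = 68; next = 67
base 8: 67 = 8^2 + 3; at 9: 9^2 + 3 = 84; next = 83
base 9: 83 = 9^2 + 2; at 10: 10^2 + 2 = 102; next = 101
base 10: 101 = 10^2 + 1; at 11: 11^2 + 1 = 122; next = 121

122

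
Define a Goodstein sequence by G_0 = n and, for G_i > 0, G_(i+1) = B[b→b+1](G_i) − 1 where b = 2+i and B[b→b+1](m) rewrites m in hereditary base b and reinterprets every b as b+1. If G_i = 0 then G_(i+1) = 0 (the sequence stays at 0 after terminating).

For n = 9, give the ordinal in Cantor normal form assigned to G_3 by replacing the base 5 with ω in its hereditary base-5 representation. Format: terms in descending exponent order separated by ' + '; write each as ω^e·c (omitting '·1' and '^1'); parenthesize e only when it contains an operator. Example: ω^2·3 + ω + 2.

ω^ω·3 + ω^3·3 + ω^2·3 + ω·3 + 2

9 —HB2→ 2^(2 + 1) + 1 —bump→ 3^(3 + 1) + 1 = 82 —(−1)→ 81
81 —HB3→ 3^(3 + 1) —bump→ 4^(4 + 1) = 1024 —(−1)→ 1023
1023 —HB4→ 3·4^4 + 3·4^3 + 3·4^2 + 3·4 + 3 —bump→ 3·5^5 + 3·5^3 + 3·5^2 + 3·5 + 3 = 9843 —(−1)→ 9842
9842 —HB5→ 3·5^5 + 3·5^3 + 3·5^2 + 3·5 + 2 —bump→ 3·6^6 + 3·6^3 + 3·6^2 + 3·6 + 2 = 140744 —(−1)→ 140743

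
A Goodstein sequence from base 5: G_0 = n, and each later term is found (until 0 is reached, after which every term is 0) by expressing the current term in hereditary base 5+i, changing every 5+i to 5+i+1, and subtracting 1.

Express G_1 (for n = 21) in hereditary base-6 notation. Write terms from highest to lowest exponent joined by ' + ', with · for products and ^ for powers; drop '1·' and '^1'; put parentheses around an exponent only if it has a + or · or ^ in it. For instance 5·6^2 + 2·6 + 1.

4·6

21 —HB5→ 4·5 + 1 —bump→ 4·6 + 1 = 25 —(−1)→ 24
24 —HB6→ 4·6 —bump→ 4·7 = 28 —(−1)→ 27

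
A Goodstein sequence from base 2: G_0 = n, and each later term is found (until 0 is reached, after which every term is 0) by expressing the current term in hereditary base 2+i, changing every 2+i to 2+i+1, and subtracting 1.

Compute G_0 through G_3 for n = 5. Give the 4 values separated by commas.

G_0 = 5. HB_2(5) = 2^2 + 1. Bump = 28. G_1 = 27.
G_1 = 27. HB_3(27) = 3^3. Bump = 256. G_2 = 255.
G_2 = 255. HB_4(255) = 3·4^3 + 3·4^2 + 3·4 + 3. Bump = 468. G_3 = 467.

5, 27, 255, 467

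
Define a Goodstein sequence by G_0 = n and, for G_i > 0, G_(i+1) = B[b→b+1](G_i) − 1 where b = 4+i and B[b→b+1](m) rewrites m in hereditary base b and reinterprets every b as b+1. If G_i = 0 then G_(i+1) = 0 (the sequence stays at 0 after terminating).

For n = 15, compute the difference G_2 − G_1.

[0] 15 ≡ 3·4 + 3 (base 4). Lift 5: 18. −1: 17.
[1] 17 ≡ 3·5 + 2 (base 5). Lift 6: 20. −1: 19.

2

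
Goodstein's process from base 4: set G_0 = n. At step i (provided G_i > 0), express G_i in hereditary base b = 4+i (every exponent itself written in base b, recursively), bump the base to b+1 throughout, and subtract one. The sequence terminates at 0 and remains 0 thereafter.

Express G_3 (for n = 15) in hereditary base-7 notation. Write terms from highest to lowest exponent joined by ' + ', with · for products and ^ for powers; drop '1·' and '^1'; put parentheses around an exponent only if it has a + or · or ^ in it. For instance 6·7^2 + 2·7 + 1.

3·7

15 —HB4→ 3·4 + 3 —bump→ 3·5 + 3 = 18 —(−1)→ 17
17 —HB5→ 3·5 + 2 —bump→ 3·6 + 2 = 20 —(−1)→ 19
19 —HB6→ 3·6 + 1 —bump→ 3·7 + 1 = 22 —(−1)→ 21
21 —HB7→ 3·7 —bump→ 3·8 = 24 —(−1)→ 23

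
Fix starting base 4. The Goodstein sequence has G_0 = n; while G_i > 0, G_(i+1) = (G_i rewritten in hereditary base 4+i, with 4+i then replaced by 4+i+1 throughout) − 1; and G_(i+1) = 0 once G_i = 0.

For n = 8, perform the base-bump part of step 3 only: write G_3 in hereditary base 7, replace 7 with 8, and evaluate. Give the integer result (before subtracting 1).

10

base 4: 8 = 2·4; at 5: 2·5 = 10; next = 9
base 5: 9 = 5 + 4; at 6: 6 + 4 = 10; next = 9
base 6: 9 = 6 + 3; at 7: 7 + 3 = 10; next = 9
base 7: 9 = 7 + 2; at 8: 8 + 2 = 10; next = 9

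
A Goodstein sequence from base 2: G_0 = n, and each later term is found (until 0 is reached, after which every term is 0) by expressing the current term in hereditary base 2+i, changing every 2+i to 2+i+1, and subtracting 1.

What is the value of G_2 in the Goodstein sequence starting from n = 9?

i=0: 9 = 2^(2 + 1) + 1 (b=2); 2→3: 3^(3 + 1) + 1 = 82; 82−1 = 81
i=1: 81 = 3^(3 + 1) (b=3); 3→4: 4^(4 + 1) = 1024; 1024−1 = 1023
i=2: 1023 = 3·4^4 + 3·4^3 + 3·4^2 + 3·4 + 3 (b=4); 4→5: 3·5^5 + 3·5^3 + 3·5^2 + 3·5 + 3 = 9843; 9843−1 = 9842

1023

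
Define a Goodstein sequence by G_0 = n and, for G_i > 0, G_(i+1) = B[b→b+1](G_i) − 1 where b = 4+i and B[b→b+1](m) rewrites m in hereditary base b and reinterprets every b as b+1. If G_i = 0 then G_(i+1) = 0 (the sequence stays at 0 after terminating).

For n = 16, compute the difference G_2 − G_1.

3

16 —HB4→ 4^2 —bump→ 5^2 = 25 —(−1)→ 24
24 —HB5→ 4·5 + 4 —bump→ 4·6 + 4 = 28 —(−1)→ 27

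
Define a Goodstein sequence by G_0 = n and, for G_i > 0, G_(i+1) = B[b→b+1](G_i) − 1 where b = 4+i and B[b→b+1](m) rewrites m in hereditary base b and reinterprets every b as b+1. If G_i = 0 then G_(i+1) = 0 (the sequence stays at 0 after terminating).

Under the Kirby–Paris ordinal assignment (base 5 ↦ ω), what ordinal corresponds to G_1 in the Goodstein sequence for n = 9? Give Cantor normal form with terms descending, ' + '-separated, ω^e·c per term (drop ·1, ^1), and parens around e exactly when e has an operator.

ω·2

G_0 = 9. HB_4(9) = 2·4 + 1. Bump = 11. G_1 = 10.
G_1 = 10. HB_5(10) = 2·5. Bump = 12. G_2 = 11.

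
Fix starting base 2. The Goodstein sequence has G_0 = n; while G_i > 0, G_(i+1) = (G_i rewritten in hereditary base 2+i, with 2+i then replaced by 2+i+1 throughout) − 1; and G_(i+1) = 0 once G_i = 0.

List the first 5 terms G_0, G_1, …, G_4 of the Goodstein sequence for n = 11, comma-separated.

(0) 11|_2 = 2^(2 + 1) + 2 + 1 ↦ 3^(3 + 1) + 3 + 1|_3 = 85 ⇒ 84
(1) 84|_3 = 3^(3 + 1) + 3 ↦ 4^(4 + 1) + 4|_4 = 1028 ⇒ 1027
(2) 1027|_4 = 4^(4 + 1) + 3 ↦ 5^(5 + 1) + 3|_5 = 15628 ⇒ 15627
(3) 15627|_5 = 5^(5 + 1) + 2 ↦ 6^(6 + 1) + 2|_6 = 279938 ⇒ 279937

11, 84, 1027, 15627, 279937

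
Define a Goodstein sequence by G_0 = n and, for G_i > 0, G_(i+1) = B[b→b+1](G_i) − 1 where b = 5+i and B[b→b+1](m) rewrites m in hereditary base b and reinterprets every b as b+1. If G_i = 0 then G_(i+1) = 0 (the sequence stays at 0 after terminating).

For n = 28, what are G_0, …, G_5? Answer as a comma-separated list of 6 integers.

step 0: 28 = 5^2 + 3; sub 6 for 5: 6^2 + 3; = 39; G_1 = 39−1 = 38
step 1: 38 = 6^2 + 2; sub 7 for 6: 7^2 + 2; = 51; G_2 = 51−1 = 50
step 2: 50 = 7^2 + 1; sub 8 for 7: 8^2 + 1; = 65; G_3 = 65−1 = 64
step 3: 64 = 8^2; sub 9 for 8: 9^2; = 81; G_4 = 81−1 = 80
step 4: 80 = 8·9 + 8; sub 10 for 9: 8·10 + 8; = 88; G_5 = 88−1 = 87

28, 38, 50, 64, 80, 87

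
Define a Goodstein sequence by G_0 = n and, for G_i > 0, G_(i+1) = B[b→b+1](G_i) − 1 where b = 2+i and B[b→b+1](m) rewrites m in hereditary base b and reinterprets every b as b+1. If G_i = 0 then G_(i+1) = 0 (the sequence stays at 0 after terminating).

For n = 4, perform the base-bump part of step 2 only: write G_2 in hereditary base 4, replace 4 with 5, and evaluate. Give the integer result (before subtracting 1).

61

4 —HB2→ 2^2 —bump→ 3^3 = 27 —(−1)→ 26
26 —HB3→ 2·3^2 + 2·3 + 2 —bump→ 2·4^2 + 2·4 + 2 = 42 —(−1)→ 41
41 —HB4→ 2·4^2 + 2·4 + 1 —bump→ 2·5^2 + 2·5 + 1 = 61 —(−1)→ 60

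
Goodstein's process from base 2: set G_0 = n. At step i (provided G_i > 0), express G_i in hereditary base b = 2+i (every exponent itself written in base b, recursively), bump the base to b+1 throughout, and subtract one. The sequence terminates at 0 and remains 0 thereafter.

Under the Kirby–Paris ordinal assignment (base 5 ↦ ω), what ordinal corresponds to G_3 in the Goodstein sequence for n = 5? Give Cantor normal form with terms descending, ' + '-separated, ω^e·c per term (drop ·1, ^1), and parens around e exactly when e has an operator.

5 —HB2→ 2^2 + 1 —bump→ 3^3 + 1 = 28 —(−1)→ 27
27 —HB3→ 3^3 —bump→ 4^4 = 256 —(−1)→ 255
255 —HB4→ 3·4^3 + 3·4^2 + 3·4 + 3 —bump→ 3·5^3 + 3·5^2 + 3·5 + 3 = 468 —(−1)→ 467
467 —HB5→ 3·5^3 + 3·5^2 + 3·5 + 2 —bump→ 3·6^3 + 3·6^2 + 3·6 + 2 = 776 —(−1)→ 775

ω^3·3 + ω^2·3 + ω·3 + 2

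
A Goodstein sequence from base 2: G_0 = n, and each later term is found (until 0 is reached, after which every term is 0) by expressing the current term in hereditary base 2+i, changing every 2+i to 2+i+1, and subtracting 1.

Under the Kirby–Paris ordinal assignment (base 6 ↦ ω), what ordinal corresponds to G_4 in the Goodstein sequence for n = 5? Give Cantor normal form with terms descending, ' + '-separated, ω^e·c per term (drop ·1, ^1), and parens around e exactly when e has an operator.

[0] 5 ≡ 2^2 + 1 (base 2). Lift 3: 28. −1: 27.
[1] 27 ≡ 3^3 (base 3). Lift 4: 256. −1: 255.
[2] 255 ≡ 3·4^3 + 3·4^2 + 3·4 + 3 (base 4). Lift 5: 468. −1: 467.
[3] 467 ≡ 3·5^3 + 3·5^2 + 3·5 + 2 (base 5). Lift 6: 776. −1: 775.
[4] 775 ≡ 3·6^3 + 3·6^2 + 3·6 + 1 (base 6). Lift 7: 1198. −1: 1197.

ω^3·3 + ω^2·3 + ω·3 + 1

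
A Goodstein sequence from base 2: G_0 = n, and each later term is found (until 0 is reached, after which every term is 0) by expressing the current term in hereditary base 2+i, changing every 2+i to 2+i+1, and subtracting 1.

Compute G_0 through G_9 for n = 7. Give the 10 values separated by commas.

7, 30, 259, 3127, 46657, 823543, 16777215, 37665879, 77777775, 150051213

7 —HB2→ 2^2 + 2 + 1 —bump→ 3^3 + 3 + 1 = 31 —(−1)→ 30
30 —HB3→ 3^3 + 3 —bump→ 4^4 + 4 = 260 —(−1)→ 259
259 —HB4→ 4^4 + 3 —bump→ 5^5 + 3 = 3128 —(−1)→ 3127
3127 —HB5→ 5^5 + 2 —bump→ 6^6 + 2 = 46658 —(−1)→ 46657
46657 —HB6→ 6^6 + 1 —bump→ 7^7 + 1 = 823544 —(−1)→ 823543
823543 —HB7→ 7^7 —bump→ 8^8 = 16777216 —(−1)→ 16777215
16777215 —HB8→ 7·8^7 + 7·8^6 + 7·8^5 + 7·8^4 + 7·8^3 + 7·8^2 + 7·8 + 7 —bump→ 7·9^7 + 7·9^6 + 7·9^5 + 7·9^4 + 7·9^3 + 7·9^2 + 7·9 + 7 = 37665880 —(−1)→ 37665879
37665879 —HB9→ 7·9^7 + 7·9^6 + 7·9^5 + 7·9^4 + 7·9^3 + 7·9^2 + 7·9 + 6 —bump→ 7·10^7 + 7·10^6 + 7·10^5 + 7·10^4 + 7·10^3 + 7·10^2 + 7·10 + 6 = 77777776 —(−1)→ 77777775
77777775 —HB10→ 7·10^7 + 7·10^6 + 7·10^5 + 7·10^4 + 7·10^3 + 7·10^2 + 7·10 + 5 —bump→ 7·11^7 + 7·11^6 + 7·11^5 + 7·11^4 + 7·11^3 + 7·11^2 + 7·11 + 5 = 150051214 —(−1)→ 150051213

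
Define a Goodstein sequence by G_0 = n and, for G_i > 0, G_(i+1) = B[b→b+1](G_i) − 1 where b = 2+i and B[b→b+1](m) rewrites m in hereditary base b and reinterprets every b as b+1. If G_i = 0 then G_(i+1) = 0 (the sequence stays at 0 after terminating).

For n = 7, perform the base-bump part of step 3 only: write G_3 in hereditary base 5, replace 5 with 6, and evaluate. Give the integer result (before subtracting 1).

i=0: 7 = 2^2 + 2 + 1 (b=2); 2→3: 3^3 + 3 + 1 = 31; 31−1 = 30
i=1: 30 = 3^3 + 3 (b=3); 3→4: 4^4 + 4 = 260; 260−1 = 259
i=2: 259 = 4^4 + 3 (b=4); 4→5: 5^5 + 3 = 3128; 3128−1 = 3127

46658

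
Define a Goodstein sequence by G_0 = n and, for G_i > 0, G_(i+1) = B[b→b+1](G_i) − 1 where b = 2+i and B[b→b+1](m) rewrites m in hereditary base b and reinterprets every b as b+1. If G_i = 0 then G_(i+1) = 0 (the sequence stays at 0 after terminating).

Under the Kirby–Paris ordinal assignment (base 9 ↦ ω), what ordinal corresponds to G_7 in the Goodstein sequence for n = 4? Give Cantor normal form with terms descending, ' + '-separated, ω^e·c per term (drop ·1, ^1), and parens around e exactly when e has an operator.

ω^2·2 + ω + 2

G_0 = 4. HB_2(4) = 2^2. Bump = 27. G_1 = 26.
G_1 = 26. HB_3(26) = 2·3^2 + 2·3 + 2. Bump = 42. G_2 = 41.
G_2 = 41. HB_4(41) = 2·4^2 + 2·4 + 1. Bump = 61. G_3 = 60.
G_3 = 60. HB_5(60) = 2·5^2 + 2·5. Bump = 84. G_4 = 83.
G_4 = 83. HB_6(83) = 2·6^2 + 6 + 5. Bump = 110. G_5 = 109.
G_5 = 109. HB_7(109) = 2·7^2 + 7 + 4. Bump = 140. G_6 = 139.
G_6 = 139. HB_8(139) = 2·8^2 + 8 + 3. Bump = 174. G_7 = 173.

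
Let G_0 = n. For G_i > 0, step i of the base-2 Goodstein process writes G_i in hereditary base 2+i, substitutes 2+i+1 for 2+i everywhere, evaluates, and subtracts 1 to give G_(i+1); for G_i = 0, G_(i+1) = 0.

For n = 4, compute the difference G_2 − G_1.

i=0: 4 = 2^2 (b=2); 2→3: 3^3 = 27; 27−1 = 26
i=1: 26 = 2·3^2 + 2·3 + 2 (b=3); 3→4: 2·4^2 + 2·4 + 2 = 42; 42−1 = 41

15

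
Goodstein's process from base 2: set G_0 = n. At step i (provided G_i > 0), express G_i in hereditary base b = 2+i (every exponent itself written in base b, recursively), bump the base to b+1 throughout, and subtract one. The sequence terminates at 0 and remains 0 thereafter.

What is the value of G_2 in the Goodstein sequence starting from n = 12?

step 0: 12 = 2^(2 + 1) + 2^2; sub 3 for 2: 3^(3 + 1) + 3^3; = 108; G_1 = 108−1 = 107
step 1: 107 = 3^(3 + 1) + 2·3^2 + 2·3 + 2; sub 4 for 3: 4^(4 + 1) + 2·4^2 + 2·4 + 2; = 1066; G_2 = 1066−1 = 1065
step 2: 1065 = 4^(4 + 1) + 2·4^2 + 2·4 + 1; sub 5 for 4: 5^(5 + 1) + 2·5^2 + 2·5 + 1; = 15686; G_3 = 15686−1 = 15685

1065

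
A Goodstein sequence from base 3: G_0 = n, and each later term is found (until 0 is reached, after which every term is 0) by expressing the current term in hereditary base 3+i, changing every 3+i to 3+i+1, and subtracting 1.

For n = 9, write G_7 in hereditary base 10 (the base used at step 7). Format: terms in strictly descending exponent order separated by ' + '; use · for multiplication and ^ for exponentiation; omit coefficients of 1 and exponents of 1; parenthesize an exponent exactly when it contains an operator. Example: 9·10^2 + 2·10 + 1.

2·10 + 5

i=0: 9 = 3^2 (b=3); 3→4: 4^2 = 16; 16−1 = 15
i=1: 15 = 3·4 + 3 (b=4); 4→5: 3·5 + 3 = 18; 18−1 = 17
i=2: 17 = 3·5 + 2 (b=5); 5→6: 3·6 + 2 = 20; 20−1 = 19
i=3: 19 = 3·6 + 1 (b=6); 6→7: 3·7 + 1 = 22; 22−1 = 21
i=4: 21 = 3·7 (b=7); 7→8: 3·8 = 24; 24−1 = 23
i=5: 23 = 2·8 + 7 (b=8); 8→9: 2·9 + 7 = 25; 25−1 = 24
i=6: 24 = 2·9 + 6 (b=9); 9→10: 2·10 + 6 = 26; 26−1 = 25
i=7: 25 = 2·10 + 5 (b=10); 10→11: 2·11 + 5 = 27; 27−1 = 26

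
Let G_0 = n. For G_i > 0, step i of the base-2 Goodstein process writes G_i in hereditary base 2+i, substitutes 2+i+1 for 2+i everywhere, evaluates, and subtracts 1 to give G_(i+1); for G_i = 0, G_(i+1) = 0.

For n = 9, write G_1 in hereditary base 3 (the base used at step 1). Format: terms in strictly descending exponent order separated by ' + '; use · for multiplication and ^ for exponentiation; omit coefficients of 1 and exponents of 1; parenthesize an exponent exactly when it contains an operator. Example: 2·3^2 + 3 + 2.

step 0: 9 = 2^(2 + 1) + 1; sub 3 for 2: 3^(3 + 1) + 1; = 82; G_1 = 82−1 = 81
step 1: 81 = 3^(3 + 1); sub 4 for 3: 4^(4 + 1); = 1024; G_2 = 1024−1 = 1023

3^(3 + 1)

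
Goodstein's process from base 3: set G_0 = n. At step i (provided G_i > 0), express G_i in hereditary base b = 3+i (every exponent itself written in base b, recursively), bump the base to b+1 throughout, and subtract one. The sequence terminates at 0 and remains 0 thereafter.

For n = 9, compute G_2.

G_0 = 9. HB_3(9) = 3^2. Bump = 16. G_1 = 15.
G_1 = 15. HB_4(15) = 3·4 + 3. Bump = 18. G_2 = 17.
G_2 = 17. HB_5(17) = 3·5 + 2. Bump = 20. G_3 = 19.

17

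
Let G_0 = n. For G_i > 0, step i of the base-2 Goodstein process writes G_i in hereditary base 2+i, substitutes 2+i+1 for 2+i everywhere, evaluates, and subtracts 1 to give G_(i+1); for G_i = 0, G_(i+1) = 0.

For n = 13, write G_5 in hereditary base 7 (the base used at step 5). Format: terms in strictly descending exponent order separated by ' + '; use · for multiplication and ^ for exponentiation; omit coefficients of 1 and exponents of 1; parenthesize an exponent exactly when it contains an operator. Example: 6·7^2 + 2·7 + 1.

7^(7 + 1) + 3·7^3 + 3·7^2 + 3·7

i=0: 13 = 2^(2 + 1) + 2^2 + 1 (b=2); 2→3: 3^(3 + 1) + 3^3 + 1 = 109; 109−1 = 108
i=1: 108 = 3^(3 + 1) + 3^3 (b=3); 3→4: 4^(4 + 1) + 4^4 = 1280; 1280−1 = 1279
i=2: 1279 = 4^(4 + 1) + 3·4^3 + 3·4^2 + 3·4 + 3 (b=4); 4→5: 5^(5 + 1) + 3·5^3 + 3·5^2 + 3·5 + 3 = 16093; 16093−1 = 16092
i=3: 16092 = 5^(5 + 1) + 3·5^3 + 3·5^2 + 3·5 + 2 (b=5); 5→6: 6^(6 + 1) + 3·6^3 + 3·6^2 + 3·6 + 2 = 280712; 280712−1 = 280711
i=4: 280711 = 6^(6 + 1) + 3·6^3 + 3·6^2 + 3·6 + 1 (b=6); 6→7: 7^(7 + 1) + 3·7^3 + 3·7^2 + 3·7 + 1 = 5765999; 5765999−1 = 5765998
i=5: 5765998 = 7^(7 + 1) + 3·7^3 + 3·7^2 + 3·7 (b=7); 7→8: 8^(8 + 1) + 3·8^3 + 3·8^2 + 3·8 = 134219480; 134219480−1 = 134219479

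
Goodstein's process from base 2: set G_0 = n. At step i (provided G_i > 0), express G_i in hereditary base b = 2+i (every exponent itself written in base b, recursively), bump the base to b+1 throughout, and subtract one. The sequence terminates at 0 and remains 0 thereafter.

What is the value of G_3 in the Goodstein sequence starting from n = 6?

3125

G_0 = 6. HB_2(6) = 2^2 + 2. Bump = 30. G_1 = 29.
G_1 = 29. HB_3(29) = 3^3 + 2. Bump = 258. G_2 = 257.
G_2 = 257. HB_4(257) = 4^4 + 1. Bump = 3126. G_3 = 3125.
G_3 = 3125. HB_5(3125) = 5^5. Bump = 46656. G_4 = 46655.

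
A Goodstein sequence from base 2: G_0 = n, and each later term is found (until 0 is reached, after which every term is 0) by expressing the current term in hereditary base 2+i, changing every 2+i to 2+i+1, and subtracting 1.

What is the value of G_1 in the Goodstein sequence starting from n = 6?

29

base 2: 6 = 2^2 + 2; at 3: 3^3 + 3 = 30; next = 29
base 3: 29 = 3^3 + 2; at 4: 4^4 + 2 = 258; next = 257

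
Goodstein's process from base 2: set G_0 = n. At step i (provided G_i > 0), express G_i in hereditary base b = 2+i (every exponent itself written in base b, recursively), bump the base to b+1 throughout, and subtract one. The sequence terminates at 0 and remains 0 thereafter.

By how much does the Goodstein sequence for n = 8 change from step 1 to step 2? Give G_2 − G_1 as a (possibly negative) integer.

473

base 2: 8 = 2^(2 + 1); at 3: 3^(3 + 1) = 81; next = 80
base 3: 80 = 2·3^3 + 2·3^2 + 2·3 + 2; at 4: 2·4^4 + 2·4^2 + 2·4 + 2 = 554; next = 553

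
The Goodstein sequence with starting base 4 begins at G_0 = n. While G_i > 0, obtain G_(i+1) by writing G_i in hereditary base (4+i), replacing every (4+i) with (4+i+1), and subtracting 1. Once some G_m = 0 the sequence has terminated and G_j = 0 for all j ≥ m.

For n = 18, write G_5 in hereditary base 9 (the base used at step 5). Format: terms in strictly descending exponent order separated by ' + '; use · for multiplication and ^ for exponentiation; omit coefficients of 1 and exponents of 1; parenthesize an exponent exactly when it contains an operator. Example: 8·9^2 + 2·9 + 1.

step 0: 18 = 4^2 + 2; sub 5 for 4: 5^2 + 2; = 27; G_1 = 27−1 = 26
step 1: 26 = 5^2 + 1; sub 6 for 5: 6^2 + 1; = 37; G_2 = 37−1 = 36
step 2: 36 = 6^2; sub 7 for 6: 7^2; = 49; G_3 = 49−1 = 48
step 3: 48 = 6·7 + 6; sub 8 for 7: 6·8 + 6; = 54; G_4 = 54−1 = 53
step 4: 53 = 6·8 + 5; sub 9 for 8: 6·9 + 5; = 59; G_5 = 59−1 = 58
step 5: 58 = 6·9 + 4; sub 10 for 9: 6·10 + 4; = 64; G_6 = 64−1 = 63

6·9 + 4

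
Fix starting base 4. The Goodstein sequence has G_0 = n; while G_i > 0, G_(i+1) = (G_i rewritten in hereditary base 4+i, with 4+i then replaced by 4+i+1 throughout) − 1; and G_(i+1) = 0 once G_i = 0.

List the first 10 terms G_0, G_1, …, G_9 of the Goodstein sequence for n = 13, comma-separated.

i=0: 13 = 3·4 + 1 (b=4); 4→5: 3·5 + 1 = 16; 16−1 = 15
i=1: 15 = 3·5 (b=5); 5→6: 3·6 = 18; 18−1 = 17
i=2: 17 = 2·6 + 5 (b=6); 6→7: 2·7 + 5 = 19; 19−1 = 18
i=3: 18 = 2·7 + 4 (b=7); 7→8: 2·8 + 4 = 20; 20−1 = 19
i=4: 19 = 2·8 + 3 (b=8); 8→9: 2·9 + 3 = 21; 21−1 = 20
i=5: 20 = 2·9 + 2 (b=9); 9→10: 2·10 + 2 = 22; 22−1 = 21
i=6: 21 = 2·10 + 1 (b=10); 10→11: 2·11 + 1 = 23; 23−1 = 22
i=7: 22 = 2·11 (b=11); 11→12: 2·12 = 24; 24−1 = 23
i=8: 23 = 12 + 11 (b=12); 12→13: 13 + 11 = 24; 24−1 = 23

13, 15, 17, 18, 19, 20, 21, 22, 23, 23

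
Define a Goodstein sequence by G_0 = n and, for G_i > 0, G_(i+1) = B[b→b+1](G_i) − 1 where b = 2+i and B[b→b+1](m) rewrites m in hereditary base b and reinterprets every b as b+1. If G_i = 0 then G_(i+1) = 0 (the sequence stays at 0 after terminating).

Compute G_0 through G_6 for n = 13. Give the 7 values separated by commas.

i=0: 13 = 2^(2 + 1) + 2^2 + 1 (b=2); 2→3: 3^(3 + 1) + 3^3 + 1 = 109; 109−1 = 108
i=1: 108 = 3^(3 + 1) + 3^3 (b=3); 3→4: 4^(4 + 1) + 4^4 = 1280; 1280−1 = 1279
i=2: 1279 = 4^(4 + 1) + 3·4^3 + 3·4^2 + 3·4 + 3 (b=4); 4→5: 5^(5 + 1) + 3·5^3 + 3·5^2 + 3·5 + 3 = 16093; 16093−1 = 16092
i=3: 16092 = 5^(5 + 1) + 3·5^3 + 3·5^2 + 3·5 + 2 (b=5); 5→6: 6^(6 + 1) + 3·6^3 + 3·6^2 + 3·6 + 2 = 280712; 280712−1 = 280711
i=4: 280711 = 6^(6 + 1) + 3·6^3 + 3·6^2 + 3·6 + 1 (b=6); 6→7: 7^(7 + 1) + 3·7^3 + 3·7^2 + 3·7 + 1 = 5765999; 5765999−1 = 5765998
i=5: 5765998 = 7^(7 + 1) + 3·7^3 + 3·7^2 + 3·7 (b=7); 7→8: 8^(8 + 1) + 3·8^3 + 3·8^2 + 3·8 = 134219480; 134219480−1 = 134219479

13, 108, 1279, 16092, 280711, 5765998, 134219479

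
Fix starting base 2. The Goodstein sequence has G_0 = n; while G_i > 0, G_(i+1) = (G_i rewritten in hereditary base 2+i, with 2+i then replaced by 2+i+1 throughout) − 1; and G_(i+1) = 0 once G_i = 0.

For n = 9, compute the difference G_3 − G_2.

[0] 9 ≡ 2^(2 + 1) + 1 (base 2). Lift 3: 82. −1: 81.
[1] 81 ≡ 3^(3 + 1) (base 3). Lift 4: 1024. −1: 1023.
[2] 1023 ≡ 3·4^4 + 3·4^3 + 3·4^2 + 3·4 + 3 (base 4). Lift 5: 9843. −1: 9842.

8819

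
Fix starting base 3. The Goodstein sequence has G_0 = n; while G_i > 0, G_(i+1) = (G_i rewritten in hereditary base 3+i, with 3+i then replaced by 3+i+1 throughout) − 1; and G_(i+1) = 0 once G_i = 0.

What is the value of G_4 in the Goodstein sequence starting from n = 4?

step 0: 4 = 3 + 1; sub 4 for 3: 4 + 1; = 5; G_1 = 5−1 = 4
step 1: 4 = 4; sub 5 for 4: 5; = 5; G_2 = 5−1 = 4
step 2: 4 = 4; sub 6 for 5: 4; = 4; G_3 = 4−1 = 3
step 3: 3 = 3; sub 7 for 6: 3; = 3; G_4 = 3−1 = 2
step 4: 2 = 2; sub 8 for 7: 2; = 2; G_5 = 2−1 = 1

2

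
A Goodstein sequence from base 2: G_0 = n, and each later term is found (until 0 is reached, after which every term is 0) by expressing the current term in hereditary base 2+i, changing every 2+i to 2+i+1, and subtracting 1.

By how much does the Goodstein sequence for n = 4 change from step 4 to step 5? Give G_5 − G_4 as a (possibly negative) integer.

26

step 0: 4 = 2^2; sub 3 for 2: 3^3; = 27; G_1 = 27−1 = 26
step 1: 26 = 2·3^2 + 2·3 + 2; sub 4 for 3: 2·4^2 + 2·4 + 2; = 42; G_2 = 42−1 = 41
step 2: 41 = 2·4^2 + 2·4 + 1; sub 5 for 4: 2·5^2 + 2·5 + 1; = 61; G_3 = 61−1 = 60
step 3: 60 = 2·5^2 + 2·5; sub 6 for 5: 2·6^2 + 2·6; = 84; G_4 = 84−1 = 83
step 4: 83 = 2·6^2 + 6 + 5; sub 7 for 6: 2·7^2 + 7 + 5; = 110; G_5 = 110−1 = 109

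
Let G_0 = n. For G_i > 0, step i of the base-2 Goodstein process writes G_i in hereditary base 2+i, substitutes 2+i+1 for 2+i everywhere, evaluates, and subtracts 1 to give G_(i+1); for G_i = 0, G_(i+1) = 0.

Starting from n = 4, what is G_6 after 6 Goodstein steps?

G_0 = 4. HB_2(4) = 2^2. Bump = 27. G_1 = 26.
G_1 = 26. HB_3(26) = 2·3^2 + 2·3 + 2. Bump = 42. G_2 = 41.
G_2 = 41. HB_4(41) = 2·4^2 + 2·4 + 1. Bump = 61. G_3 = 60.
G_3 = 60. HB_5(60) = 2·5^2 + 2·5. Bump = 84. G_4 = 83.
G_4 = 83. HB_6(83) = 2·6^2 + 6 + 5. Bump = 110. G_5 = 109.
G_5 = 109. HB_7(109) = 2·7^2 + 7 + 4. Bump = 140. G_6 = 139.
G_6 = 139. HB_8(139) = 2·8^2 + 8 + 3. Bump = 174. G_7 = 173.

139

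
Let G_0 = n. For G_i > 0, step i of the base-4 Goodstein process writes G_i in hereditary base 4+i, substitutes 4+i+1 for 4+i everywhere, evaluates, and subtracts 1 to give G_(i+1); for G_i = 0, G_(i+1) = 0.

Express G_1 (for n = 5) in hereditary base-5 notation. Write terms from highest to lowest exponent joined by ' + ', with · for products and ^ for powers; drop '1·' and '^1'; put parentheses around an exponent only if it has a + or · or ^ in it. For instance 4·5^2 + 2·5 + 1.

5

[0] 5 ≡ 4 + 1 (base 4). Lift 5: 6. −1: 5.
[1] 5 ≡ 5 (base 5). Lift 6: 6. −1: 5.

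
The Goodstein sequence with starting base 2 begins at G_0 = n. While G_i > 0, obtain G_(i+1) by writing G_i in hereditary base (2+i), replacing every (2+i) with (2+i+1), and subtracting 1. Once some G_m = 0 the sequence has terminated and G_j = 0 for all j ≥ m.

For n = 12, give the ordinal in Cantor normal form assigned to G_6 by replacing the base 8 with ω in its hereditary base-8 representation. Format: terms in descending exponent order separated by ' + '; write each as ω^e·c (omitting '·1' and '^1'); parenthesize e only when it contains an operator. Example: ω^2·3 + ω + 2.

(0) 12|_2 = 2^(2 + 1) + 2^2 ↦ 3^(3 + 1) + 3^3|_3 = 108 ⇒ 107
(1) 107|_3 = 3^(3 + 1) + 2·3^2 + 2·3 + 2 ↦ 4^(4 + 1) + 2·4^2 + 2·4 + 2|_4 = 1066 ⇒ 1065
(2) 1065|_4 = 4^(4 + 1) + 2·4^2 + 2·4 + 1 ↦ 5^(5 + 1) + 2·5^2 + 2·5 + 1|_5 = 15686 ⇒ 15685
(3) 15685|_5 = 5^(5 + 1) + 2·5^2 + 2·5 ↦ 6^(6 + 1) + 2·6^2 + 2·6|_6 = 280020 ⇒ 280019
(4) 280019|_6 = 6^(6 + 1) + 2·6^2 + 6 + 5 ↦ 7^(7 + 1) + 2·7^2 + 7 + 5|_7 = 5764911 ⇒ 5764910
(5) 5764910|_7 = 7^(7 + 1) + 2·7^2 + 7 + 4 ↦ 8^(8 + 1) + 2·8^2 + 8 + 4|_8 = 134217868 ⇒ 134217867
(6) 134217867|_8 = 8^(8 + 1) + 2·8^2 + 8 + 3 ↦ 9^(9 + 1) + 2·9^2 + 9 + 3|_9 = 3486784575 ⇒ 3486784574

ω^(ω + 1) + ω^2·2 + ω + 3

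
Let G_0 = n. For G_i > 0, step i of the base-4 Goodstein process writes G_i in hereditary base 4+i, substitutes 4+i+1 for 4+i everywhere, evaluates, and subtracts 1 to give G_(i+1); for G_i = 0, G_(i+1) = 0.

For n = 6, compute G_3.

6

G_0=6  [base 4] 4 + 2  →[4↦5]→  5 + 2 = 7  −1 ⇒ G_1=6
G_1=6  [base 5] 5 + 1  →[5↦6]→  6 + 1 = 7  −1 ⇒ G_2=6
G_2=6  [base 6] 6  →[6↦7]→  7 = 7  −1 ⇒ G_3=6
G_3=6  [base 7] 6  →[7↦8]→  6 = 6  −1 ⇒ G_4=5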